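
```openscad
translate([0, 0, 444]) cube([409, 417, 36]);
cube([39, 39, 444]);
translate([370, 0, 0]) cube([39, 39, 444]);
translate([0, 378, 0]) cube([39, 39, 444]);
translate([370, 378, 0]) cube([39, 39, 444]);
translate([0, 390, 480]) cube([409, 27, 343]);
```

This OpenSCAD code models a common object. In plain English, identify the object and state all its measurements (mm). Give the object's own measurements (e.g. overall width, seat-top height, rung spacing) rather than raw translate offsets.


A chair. The seat is a 409×417×36 mm slab with its top at z = 480 mm, on four 39×39 mm corner legs (flush with the seat edges, standing on z = 0). A flat backrest 27 mm thick, 343 mm tall, spans the full seat width and rises from the seat top along its +y edge, rear face flush with the rear of the seat.


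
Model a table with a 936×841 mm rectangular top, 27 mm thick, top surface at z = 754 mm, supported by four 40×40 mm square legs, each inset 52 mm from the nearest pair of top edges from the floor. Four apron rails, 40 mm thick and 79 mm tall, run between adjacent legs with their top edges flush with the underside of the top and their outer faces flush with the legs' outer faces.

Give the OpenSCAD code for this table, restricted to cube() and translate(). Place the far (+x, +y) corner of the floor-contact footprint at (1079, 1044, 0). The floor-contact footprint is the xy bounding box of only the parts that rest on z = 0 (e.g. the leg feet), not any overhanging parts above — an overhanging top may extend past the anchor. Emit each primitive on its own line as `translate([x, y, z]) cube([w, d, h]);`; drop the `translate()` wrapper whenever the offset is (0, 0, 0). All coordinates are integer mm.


translate([195, 255, 727]) cube([936, 841, 27]);
translate([247, 307, 0]) cube([40, 40, 727]);
translate([1039, 307, 0]) cube([40, 40, 727]);
translate([247, 1004, 0]) cube([40, 40, 727]);
translate([1039, 1004, 0]) cube([40, 40, 727]);
translate([287, 307, 648]) cube([752, 40, 79]);
translate([287, 1004, 648]) cube([752, 40, 79]);
translate([247, 347, 648]) cube([40, 657, 79]);
translate([1039, 347, 648]) cube([40, 657, 79]);


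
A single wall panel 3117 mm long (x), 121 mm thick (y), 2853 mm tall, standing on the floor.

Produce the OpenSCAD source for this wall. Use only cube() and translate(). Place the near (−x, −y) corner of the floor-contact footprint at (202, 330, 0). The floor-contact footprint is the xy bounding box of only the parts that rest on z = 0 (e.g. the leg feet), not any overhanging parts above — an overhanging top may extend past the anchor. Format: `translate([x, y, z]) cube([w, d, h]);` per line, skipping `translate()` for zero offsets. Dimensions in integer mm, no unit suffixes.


translate([202, 330, 0]) cube([3117, 121, 2853]);


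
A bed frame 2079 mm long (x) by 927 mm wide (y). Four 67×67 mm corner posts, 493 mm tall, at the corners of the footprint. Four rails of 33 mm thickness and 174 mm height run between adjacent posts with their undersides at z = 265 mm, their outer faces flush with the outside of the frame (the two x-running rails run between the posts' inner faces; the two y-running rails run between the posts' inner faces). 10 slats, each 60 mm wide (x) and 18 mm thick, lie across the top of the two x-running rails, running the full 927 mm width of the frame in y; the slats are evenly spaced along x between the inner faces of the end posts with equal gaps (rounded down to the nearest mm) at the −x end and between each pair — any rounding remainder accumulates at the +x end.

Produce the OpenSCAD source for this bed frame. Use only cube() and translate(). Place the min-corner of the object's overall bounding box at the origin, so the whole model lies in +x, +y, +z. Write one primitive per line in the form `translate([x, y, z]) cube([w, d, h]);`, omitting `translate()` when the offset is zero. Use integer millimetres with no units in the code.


// slat z = rail_z + rail_h = 265 + 174 = 439
// slat gap = ⌊(1945 − 10·60) / 11⌋ = 122
cube([67, 67, 493]);
translate([0, 860, 0]) cube([67, 67, 493]);
translate([2012, 0, 0]) cube([67, 67, 493]);
translate([2012, 860, 0]) cube([67, 67, 493]);
translate([67, 0, 265]) cube([1945, 33, 174]);
translate([67, 894, 265]) cube([1945, 33, 174]);
translate([0, 67, 265]) cube([33, 793, 174]);
translate([2046, 67, 265]) cube([33, 793, 174]);
translate([189, 0, 439]) cube([60, 927, 18]);
translate([371, 0, 439]) cube([60, 927, 18]);
translate([553, 0, 439]) cube([60, 927, 18]);
translate([735, 0, 439]) cube([60, 927, 18]);
translate([917, 0, 439]) cube([60, 927, 18]);
translate([1099, 0, 439]) cube([60, 927, 18]);
translate([1281, 0, 439]) cube([60, 927, 18]);
translate([1463, 0, 439]) cube([60, 927, 18]);
translate([1645, 0, 439]) cube([60, 927, 18]);
translate([1827, 0, 439]) cube([60, 927, 18]);


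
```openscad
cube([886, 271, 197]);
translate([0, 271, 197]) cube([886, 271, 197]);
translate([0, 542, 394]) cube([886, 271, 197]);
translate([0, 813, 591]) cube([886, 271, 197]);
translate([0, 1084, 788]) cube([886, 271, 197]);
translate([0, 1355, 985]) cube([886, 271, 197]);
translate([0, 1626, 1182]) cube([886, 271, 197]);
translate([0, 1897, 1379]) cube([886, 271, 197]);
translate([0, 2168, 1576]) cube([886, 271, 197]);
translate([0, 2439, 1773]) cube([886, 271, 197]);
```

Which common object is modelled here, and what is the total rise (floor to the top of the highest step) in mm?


A staircase. The total rise is 1970 mm.

10 identical blocks, each offset up and back from the previous — a staircase. Each step is 197 mm tall and there are 10 of them, so the total rise is 10 × 197 = 1970 mm.


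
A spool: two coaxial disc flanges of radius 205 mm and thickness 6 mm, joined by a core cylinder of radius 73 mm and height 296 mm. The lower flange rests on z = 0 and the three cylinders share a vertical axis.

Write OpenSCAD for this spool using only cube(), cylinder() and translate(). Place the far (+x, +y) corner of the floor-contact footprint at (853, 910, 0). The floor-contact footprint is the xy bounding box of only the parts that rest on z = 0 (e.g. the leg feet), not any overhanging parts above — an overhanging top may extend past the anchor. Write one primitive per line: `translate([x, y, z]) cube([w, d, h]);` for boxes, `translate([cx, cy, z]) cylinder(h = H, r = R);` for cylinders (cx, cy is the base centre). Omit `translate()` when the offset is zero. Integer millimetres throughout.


translate([648, 705, 0]) cylinder(h = 6, r = 205);
translate([648, 705, 6]) cylinder(h = 296, r = 73);
translate([648, 705, 302]) cylinder(h = 6, r = 205);


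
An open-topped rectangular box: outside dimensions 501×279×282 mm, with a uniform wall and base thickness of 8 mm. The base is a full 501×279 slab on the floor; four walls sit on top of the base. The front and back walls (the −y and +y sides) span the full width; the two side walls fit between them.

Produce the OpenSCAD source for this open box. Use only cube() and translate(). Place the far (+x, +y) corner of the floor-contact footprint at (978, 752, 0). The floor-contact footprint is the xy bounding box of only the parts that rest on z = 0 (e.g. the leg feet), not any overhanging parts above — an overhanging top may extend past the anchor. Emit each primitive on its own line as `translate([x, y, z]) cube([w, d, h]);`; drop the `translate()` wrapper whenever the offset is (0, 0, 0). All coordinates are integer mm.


translate([477, 473, 0]) cube([501, 279, 8]);
translate([477, 473, 8]) cube([501, 8, 274]);
translate([477, 744, 8]) cube([501, 8, 274]);
translate([477, 481, 8]) cube([8, 263, 274]);
translate([970, 481, 8]) cube([8, 263, 274]);


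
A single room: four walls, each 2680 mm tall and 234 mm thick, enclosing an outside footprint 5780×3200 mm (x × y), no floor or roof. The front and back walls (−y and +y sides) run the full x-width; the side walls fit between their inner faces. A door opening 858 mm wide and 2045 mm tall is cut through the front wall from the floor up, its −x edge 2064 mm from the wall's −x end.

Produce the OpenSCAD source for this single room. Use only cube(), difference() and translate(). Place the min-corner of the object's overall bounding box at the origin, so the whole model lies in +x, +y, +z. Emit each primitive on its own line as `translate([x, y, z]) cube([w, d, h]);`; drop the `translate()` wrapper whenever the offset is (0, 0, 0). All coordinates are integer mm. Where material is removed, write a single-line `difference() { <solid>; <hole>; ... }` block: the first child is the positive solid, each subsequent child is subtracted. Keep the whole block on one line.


difference() { cube([5780, 234, 2680]); translate([2064, 0, 0]) cube([858, 234, 2045]); }
translate([0, 2966, 0]) cube([5780, 234, 2680]);
translate([0, 234, 0]) cube([234, 2732, 2680]);
translate([5546, 234, 0]) cube([234, 2732, 2680]);


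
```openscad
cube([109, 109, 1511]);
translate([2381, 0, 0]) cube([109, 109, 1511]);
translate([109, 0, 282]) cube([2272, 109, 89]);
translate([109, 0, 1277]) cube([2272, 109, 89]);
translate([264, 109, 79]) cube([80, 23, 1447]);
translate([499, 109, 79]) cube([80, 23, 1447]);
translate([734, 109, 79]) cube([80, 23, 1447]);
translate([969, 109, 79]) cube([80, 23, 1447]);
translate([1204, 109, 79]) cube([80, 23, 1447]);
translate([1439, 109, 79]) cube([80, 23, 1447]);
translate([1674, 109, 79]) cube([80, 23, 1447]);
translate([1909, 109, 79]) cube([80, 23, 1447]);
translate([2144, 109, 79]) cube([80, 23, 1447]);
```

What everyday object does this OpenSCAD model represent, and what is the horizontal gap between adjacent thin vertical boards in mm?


A fence section. The picket gap is 155 mm.

Two posts, two rails, 9 pickets — a fence section. Span 2272 mm holds 9 pickets of 80 mm with 10 equal gaps: ⌊(2272 − 9·80) / 10⌋ = 155 mm.


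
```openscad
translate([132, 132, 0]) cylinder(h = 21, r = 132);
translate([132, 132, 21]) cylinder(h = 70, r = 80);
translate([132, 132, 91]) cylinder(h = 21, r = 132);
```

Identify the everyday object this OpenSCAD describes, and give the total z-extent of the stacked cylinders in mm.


A spool. The overall height is 112 mm.

Three coaxial cylinders, large–small–large — a spool. Two 21 mm flanges and a 70 mm core give 21 + 70 + 21 = 112 mm.


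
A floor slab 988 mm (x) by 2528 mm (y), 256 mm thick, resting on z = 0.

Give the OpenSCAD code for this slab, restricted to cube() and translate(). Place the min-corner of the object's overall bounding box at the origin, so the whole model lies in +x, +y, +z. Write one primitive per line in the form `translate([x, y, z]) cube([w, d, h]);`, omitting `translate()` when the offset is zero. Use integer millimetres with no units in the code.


cube([988, 2528, 256]);


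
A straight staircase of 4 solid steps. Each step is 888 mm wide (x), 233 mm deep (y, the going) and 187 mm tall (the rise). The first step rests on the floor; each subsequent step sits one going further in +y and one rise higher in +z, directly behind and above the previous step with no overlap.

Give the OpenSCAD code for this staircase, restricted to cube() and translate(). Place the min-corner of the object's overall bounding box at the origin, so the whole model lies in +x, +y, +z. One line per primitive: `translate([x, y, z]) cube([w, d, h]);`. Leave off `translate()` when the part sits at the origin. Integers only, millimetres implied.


cube([888, 233, 187]);
translate([0, 233, 187]) cube([888, 233, 187]);
translate([0, 466, 374]) cube([888, 233, 187]);
translate([0, 699, 561]) cube([888, 233, 187]);


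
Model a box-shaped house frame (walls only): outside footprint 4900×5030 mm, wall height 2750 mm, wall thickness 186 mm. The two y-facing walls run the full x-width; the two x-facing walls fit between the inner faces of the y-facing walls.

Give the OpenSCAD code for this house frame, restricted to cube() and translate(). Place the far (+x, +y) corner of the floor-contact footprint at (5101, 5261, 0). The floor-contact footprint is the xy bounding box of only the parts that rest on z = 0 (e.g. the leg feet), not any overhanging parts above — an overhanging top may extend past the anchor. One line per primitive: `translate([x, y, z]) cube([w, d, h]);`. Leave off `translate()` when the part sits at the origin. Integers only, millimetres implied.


translate([201, 231, 0]) cube([4900, 186, 2750]);
translate([201, 5075, 0]) cube([4900, 186, 2750]);
translate([201, 417, 0]) cube([186, 4658, 2750]);
translate([4915, 417, 0]) cube([186, 4658, 2750]);


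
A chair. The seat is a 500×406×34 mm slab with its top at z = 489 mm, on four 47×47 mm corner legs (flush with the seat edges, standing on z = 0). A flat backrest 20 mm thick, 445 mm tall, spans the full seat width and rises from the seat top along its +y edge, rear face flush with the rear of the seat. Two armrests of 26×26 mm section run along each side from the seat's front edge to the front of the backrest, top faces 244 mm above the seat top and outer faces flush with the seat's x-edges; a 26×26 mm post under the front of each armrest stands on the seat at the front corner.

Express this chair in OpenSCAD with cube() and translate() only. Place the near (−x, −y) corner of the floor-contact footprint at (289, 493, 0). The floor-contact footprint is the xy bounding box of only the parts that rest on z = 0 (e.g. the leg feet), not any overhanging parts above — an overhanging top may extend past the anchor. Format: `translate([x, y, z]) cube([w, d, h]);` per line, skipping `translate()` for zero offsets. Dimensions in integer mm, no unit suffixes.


translate([289, 493, 455]) cube([500, 406, 34]);
translate([289, 493, 0]) cube([47, 47, 455]);
translate([742, 493, 0]) cube([47, 47, 455]);
translate([289, 852, 0]) cube([47, 47, 455]);
translate([742, 852, 0]) cube([47, 47, 455]);
translate([289, 879, 489]) cube([500, 20, 445]);
translate([289, 493, 707]) cube([26, 386, 26]);
translate([763, 493, 707]) cube([26, 386, 26]);
translate([289, 493, 489]) cube([26, 26, 218]);
translate([763, 493, 489]) cube([26, 26, 218]);


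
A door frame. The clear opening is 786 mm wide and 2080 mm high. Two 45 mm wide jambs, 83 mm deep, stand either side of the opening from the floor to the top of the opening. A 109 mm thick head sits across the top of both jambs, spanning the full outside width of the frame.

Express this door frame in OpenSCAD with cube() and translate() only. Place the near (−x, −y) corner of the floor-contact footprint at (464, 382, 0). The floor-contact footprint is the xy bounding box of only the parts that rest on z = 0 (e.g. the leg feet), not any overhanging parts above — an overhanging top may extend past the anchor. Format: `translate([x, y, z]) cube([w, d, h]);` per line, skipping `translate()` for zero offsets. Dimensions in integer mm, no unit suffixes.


translate([464, 382, 0]) cube([45, 83, 2080]);
translate([1295, 382, 0]) cube([45, 83, 2080]);
translate([464, 382, 2080]) cube([876, 83, 109]);


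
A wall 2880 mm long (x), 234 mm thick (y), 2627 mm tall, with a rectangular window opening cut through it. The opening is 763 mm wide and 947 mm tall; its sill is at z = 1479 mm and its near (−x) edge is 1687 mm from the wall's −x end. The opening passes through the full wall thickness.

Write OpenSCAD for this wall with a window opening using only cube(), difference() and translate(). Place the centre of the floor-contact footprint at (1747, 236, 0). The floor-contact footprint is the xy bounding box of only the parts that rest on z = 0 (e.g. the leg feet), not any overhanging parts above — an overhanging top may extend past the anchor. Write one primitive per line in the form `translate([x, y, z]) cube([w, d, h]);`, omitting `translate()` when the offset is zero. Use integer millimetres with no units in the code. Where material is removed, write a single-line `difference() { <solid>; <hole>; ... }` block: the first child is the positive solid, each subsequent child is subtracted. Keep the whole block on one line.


difference() { translate([307, 119, 0]) cube([2880, 234, 2627]); translate([1994, 119, 1479]) cube([763, 234, 947]); }


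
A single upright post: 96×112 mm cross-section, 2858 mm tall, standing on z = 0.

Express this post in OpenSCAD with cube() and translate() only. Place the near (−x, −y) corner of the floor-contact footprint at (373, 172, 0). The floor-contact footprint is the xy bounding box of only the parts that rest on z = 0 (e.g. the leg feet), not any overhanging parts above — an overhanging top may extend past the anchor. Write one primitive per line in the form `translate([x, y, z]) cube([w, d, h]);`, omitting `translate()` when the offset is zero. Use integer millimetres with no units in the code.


translate([373, 172, 0]) cube([96, 112, 2858]);


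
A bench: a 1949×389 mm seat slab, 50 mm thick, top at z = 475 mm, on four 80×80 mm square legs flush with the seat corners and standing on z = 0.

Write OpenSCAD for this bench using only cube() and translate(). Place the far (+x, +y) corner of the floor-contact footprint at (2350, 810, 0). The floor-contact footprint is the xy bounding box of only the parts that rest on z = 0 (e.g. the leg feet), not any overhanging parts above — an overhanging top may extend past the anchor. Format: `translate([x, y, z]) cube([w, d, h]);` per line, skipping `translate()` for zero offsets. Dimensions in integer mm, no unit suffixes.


// leg_h = 475 − 50 = 425
translate([401, 421, 425]) cube([1949, 389, 50]);
translate([401, 421, 0]) cube([80, 80, 425]);
translate([401, 730, 0]) cube([80, 80, 425]);
translate([2270, 421, 0]) cube([80, 80, 425]);
translate([2270, 730, 0]) cube([80, 80, 425]);


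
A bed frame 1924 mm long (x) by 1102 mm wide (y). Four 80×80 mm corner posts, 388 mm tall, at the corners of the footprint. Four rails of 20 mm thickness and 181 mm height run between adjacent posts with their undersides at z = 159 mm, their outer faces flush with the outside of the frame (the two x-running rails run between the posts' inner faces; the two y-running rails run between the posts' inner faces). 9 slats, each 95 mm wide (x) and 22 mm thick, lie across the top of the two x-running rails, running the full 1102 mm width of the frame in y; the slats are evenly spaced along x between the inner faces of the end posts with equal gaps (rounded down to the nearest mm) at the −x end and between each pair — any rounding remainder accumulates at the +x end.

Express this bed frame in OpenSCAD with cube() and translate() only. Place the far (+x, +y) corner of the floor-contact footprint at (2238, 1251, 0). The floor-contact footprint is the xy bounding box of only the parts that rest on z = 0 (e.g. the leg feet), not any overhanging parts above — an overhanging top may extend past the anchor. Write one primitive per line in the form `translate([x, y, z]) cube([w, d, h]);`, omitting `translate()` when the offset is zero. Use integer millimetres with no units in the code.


// slat z = rail_z + rail_h = 159 + 181 = 340
// slat gap = ⌊(1764 − 9·95) / 10⌋ = 90
translate([314, 149, 0]) cube([80, 80, 388]);
translate([314, 1171, 0]) cube([80, 80, 388]);
translate([2158, 149, 0]) cube([80, 80, 388]);
translate([2158, 1171, 0]) cube([80, 80, 388]);
translate([394, 149, 159]) cube([1764, 20, 181]);
translate([394, 1231, 159]) cube([1764, 20, 181]);
translate([314, 229, 159]) cube([20, 942, 181]);
translate([2218, 229, 159]) cube([20, 942, 181]);
translate([484, 149, 340]) cube([95, 1102, 22]);
translate([669, 149, 340]) cube([95, 1102, 22]);
translate([854, 149, 340]) cube([95, 1102, 22]);
translate([1039, 149, 340]) cube([95, 1102, 22]);
translate([1224, 149, 340]) cube([95, 1102, 22]);
translate([1409, 149, 340]) cube([95, 1102, 22]);
translate([1594, 149, 340]) cube([95, 1102, 22]);
translate([1779, 149, 340]) cube([95, 1102, 22]);
translate([1964, 149, 340]) cube([95, 1102, 22]);


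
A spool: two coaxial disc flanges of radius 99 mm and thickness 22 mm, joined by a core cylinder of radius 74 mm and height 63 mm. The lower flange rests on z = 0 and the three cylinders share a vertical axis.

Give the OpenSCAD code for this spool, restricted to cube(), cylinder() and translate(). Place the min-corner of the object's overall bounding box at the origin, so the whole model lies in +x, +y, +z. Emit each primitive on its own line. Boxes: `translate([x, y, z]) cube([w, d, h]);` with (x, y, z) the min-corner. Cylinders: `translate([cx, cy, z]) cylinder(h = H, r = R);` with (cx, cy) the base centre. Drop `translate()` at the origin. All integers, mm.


translate([99, 99, 0]) cylinder(h = 22, r = 99);
translate([99, 99, 22]) cylinder(h = 63, r = 74);
translate([99, 99, 85]) cylinder(h = 22, r = 99);


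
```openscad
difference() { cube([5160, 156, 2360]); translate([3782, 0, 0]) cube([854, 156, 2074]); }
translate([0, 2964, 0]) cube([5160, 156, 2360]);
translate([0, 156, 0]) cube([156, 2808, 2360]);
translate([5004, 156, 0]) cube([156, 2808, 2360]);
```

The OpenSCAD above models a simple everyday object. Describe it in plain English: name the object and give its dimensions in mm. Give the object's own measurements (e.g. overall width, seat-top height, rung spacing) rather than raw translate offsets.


A single room: four walls, each 2360 mm tall and 156 mm thick, enclosing an outside footprint 5160×3120 mm (x × y), no floor or roof. The front and back walls (−y and +y sides) run the full x-width; the side walls fit between their inner faces. A door opening 854 mm wide and 2074 mm tall is cut through the front wall from the floor up, its −x edge 3782 mm from the wall's −x end.


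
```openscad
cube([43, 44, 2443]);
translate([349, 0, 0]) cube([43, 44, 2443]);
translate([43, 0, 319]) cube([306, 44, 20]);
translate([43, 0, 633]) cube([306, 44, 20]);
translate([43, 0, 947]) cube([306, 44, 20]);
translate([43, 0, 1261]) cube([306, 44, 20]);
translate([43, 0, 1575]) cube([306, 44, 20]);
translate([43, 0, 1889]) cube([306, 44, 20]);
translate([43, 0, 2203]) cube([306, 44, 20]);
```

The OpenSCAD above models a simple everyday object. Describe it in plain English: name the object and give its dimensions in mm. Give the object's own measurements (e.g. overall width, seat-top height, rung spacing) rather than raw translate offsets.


A straight ladder. Two 43×44 mm vertical rails, 2443 mm tall, stand 392 mm apart (outside-to-outside) with their front faces coplanar on the −y side. 7 rungs, each 44 mm deep and 20 mm tall, span between the inner faces of the rails, front faces flush with the rails. The lowest rung's underside is at z = 319 mm and rungs are spaced 314 mm apart (underside to underside).


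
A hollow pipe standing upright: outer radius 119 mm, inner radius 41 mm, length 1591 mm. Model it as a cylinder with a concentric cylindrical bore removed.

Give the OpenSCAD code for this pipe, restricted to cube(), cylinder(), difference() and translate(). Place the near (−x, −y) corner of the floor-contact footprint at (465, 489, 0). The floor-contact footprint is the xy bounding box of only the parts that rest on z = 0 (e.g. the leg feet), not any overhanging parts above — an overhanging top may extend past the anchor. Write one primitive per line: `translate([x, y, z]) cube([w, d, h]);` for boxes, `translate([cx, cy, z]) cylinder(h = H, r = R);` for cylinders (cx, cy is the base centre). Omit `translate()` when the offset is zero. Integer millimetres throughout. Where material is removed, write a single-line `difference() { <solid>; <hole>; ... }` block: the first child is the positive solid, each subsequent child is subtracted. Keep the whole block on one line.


difference() { translate([584, 608, 0]) cylinder(h = 1591, r = 119); translate([584, 608, 0]) cylinder(h = 1591, r = 41); }


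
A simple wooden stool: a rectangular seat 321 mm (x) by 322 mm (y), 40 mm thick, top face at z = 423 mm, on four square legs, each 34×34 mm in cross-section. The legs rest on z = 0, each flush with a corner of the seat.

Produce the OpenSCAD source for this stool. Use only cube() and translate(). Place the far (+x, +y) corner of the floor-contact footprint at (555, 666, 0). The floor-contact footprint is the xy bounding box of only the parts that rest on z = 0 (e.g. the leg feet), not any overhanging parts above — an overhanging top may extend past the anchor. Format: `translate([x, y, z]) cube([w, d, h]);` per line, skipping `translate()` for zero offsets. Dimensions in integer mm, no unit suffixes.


translate([234, 344, 383]) cube([321, 322, 40]);
translate([234, 344, 0]) cube([34, 34, 383]);
translate([521, 344, 0]) cube([34, 34, 383]);
translate([234, 632, 0]) cube([34, 34, 383]);
translate([521, 632, 0]) cube([34, 34, 383]);


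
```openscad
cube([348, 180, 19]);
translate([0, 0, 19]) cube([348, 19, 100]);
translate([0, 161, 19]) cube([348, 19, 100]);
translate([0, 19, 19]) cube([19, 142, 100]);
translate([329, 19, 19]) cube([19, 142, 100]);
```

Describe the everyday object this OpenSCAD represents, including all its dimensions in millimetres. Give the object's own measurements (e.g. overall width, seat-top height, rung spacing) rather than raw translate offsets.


An open-topped rectangular box: outside dimensions 348×180×119 mm, with a uniform wall and base thickness of 19 mm. The base is a full 348×180 slab on the floor; four walls sit on top of the base. The front and back walls (the −y and +y sides) span the full width; the two side walls fit between them.


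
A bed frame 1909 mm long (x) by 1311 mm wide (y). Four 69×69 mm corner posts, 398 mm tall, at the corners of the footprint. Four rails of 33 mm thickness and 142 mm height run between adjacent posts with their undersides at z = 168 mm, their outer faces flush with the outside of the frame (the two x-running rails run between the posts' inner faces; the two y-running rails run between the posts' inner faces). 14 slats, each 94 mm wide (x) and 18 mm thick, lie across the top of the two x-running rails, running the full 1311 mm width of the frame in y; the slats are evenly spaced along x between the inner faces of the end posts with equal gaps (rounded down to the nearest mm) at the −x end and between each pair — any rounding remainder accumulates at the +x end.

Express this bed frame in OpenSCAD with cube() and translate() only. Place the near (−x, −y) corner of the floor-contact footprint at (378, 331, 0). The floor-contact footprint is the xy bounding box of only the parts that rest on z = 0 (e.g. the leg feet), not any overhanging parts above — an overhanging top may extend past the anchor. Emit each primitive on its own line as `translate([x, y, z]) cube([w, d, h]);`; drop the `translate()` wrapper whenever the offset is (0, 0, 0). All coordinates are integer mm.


translate([378, 331, 0]) cube([69, 69, 398]);
translate([378, 1573, 0]) cube([69, 69, 398]);
translate([2218, 331, 0]) cube([69, 69, 398]);
translate([2218, 1573, 0]) cube([69, 69, 398]);
translate([447, 331, 168]) cube([1771, 33, 142]);
translate([447, 1609, 168]) cube([1771, 33, 142]);
translate([378, 400, 168]) cube([33, 1173, 142]);
translate([2254, 400, 168]) cube([33, 1173, 142]);
translate([477, 331, 310]) cube([94, 1311, 18]);
translate([601, 331, 310]) cube([94, 1311, 18]);
translate([725, 331, 310]) cube([94, 1311, 18]);
translate([849, 331, 310]) cube([94, 1311, 18]);
translate([973, 331, 310]) cube([94, 1311, 18]);
translate([1097, 331, 310]) cube([94, 1311, 18]);
translate([1221, 331, 310]) cube([94, 1311, 18]);
translate([1345, 331, 310]) cube([94, 1311, 18]);
translate([1469, 331, 310]) cube([94, 1311, 18]);
translate([1593, 331, 310]) cube([94, 1311, 18]);
translate([1717, 331, 310]) cube([94, 1311, 18]);
translate([1841, 331, 310]) cube([94, 1311, 18]);
translate([1965, 331, 310]) cube([94, 1311, 18]);
translate([2089, 331, 310]) cube([94, 1311, 18]);


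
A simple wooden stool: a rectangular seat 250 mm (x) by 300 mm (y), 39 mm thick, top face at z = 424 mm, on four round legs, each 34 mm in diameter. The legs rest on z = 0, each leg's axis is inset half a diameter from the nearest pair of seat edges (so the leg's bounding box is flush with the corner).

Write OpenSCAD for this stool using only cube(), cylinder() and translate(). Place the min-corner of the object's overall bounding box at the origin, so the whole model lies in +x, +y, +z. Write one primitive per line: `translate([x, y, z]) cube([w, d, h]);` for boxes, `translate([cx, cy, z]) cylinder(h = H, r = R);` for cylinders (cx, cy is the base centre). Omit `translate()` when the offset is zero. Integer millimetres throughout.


translate([0, 0, 385]) cube([250, 300, 39]);
translate([17, 17, 0]) cylinder(h = 385, r = 17);
translate([233, 17, 0]) cylinder(h = 385, r = 17);
translate([17, 283, 0]) cylinder(h = 385, r = 17);
translate([233, 283, 0]) cylinder(h = 385, r = 17);


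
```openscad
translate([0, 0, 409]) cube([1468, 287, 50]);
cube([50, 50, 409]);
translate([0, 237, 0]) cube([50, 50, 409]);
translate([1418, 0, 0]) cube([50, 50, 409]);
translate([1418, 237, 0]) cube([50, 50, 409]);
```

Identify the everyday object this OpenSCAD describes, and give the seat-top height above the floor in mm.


A bench. The seat-top height is 459 mm.

A long slab on four corner posts — a bench. The slab sits at z = 409 with thickness 50, so the top is 409 + 50 = 459 mm.


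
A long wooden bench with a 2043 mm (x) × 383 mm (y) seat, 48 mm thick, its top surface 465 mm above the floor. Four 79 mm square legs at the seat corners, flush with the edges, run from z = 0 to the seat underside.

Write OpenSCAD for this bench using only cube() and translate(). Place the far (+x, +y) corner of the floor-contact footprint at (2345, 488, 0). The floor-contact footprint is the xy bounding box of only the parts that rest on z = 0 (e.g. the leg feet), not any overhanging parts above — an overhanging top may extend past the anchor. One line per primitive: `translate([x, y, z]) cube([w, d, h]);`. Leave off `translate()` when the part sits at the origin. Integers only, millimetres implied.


// leg_h = 465 − 48 = 417
translate([302, 105, 417]) cube([2043, 383, 48]);
translate([302, 105, 0]) cube([79, 79, 417]);
translate([302, 409, 0]) cube([79, 79, 417]);
translate([2266, 105, 0]) cube([79, 79, 417]);
translate([2266, 409, 0]) cube([79, 79, 417]);


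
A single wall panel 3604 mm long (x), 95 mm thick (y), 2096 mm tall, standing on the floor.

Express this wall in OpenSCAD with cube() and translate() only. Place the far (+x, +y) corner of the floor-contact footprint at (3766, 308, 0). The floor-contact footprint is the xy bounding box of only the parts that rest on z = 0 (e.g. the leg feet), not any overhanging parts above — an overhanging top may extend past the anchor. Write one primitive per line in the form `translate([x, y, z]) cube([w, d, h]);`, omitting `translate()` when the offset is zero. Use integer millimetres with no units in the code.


translate([162, 213, 0]) cube([3604, 95, 2096]);


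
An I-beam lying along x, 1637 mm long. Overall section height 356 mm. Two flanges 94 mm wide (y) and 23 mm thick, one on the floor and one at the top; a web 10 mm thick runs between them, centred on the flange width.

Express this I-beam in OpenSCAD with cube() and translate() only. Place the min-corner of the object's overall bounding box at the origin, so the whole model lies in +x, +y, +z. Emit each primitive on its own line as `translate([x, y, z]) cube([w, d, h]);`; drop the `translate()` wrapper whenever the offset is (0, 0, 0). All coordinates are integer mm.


cube([1637, 94, 23]);
translate([0, 42, 23]) cube([1637, 10, 310]);
translate([0, 0, 333]) cube([1637, 94, 23]);


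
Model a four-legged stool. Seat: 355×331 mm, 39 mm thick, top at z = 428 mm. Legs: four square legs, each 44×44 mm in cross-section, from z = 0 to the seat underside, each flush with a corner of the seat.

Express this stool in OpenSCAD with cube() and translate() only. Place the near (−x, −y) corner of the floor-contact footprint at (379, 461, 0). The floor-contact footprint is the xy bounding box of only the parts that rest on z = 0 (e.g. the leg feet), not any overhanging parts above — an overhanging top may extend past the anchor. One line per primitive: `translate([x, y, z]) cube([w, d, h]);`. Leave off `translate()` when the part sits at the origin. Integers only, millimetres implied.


translate([379, 461, 389]) cube([355, 331, 39]);
translate([379, 461, 0]) cube([44, 44, 389]);
translate([690, 461, 0]) cube([44, 44, 389]);
translate([379, 748, 0]) cube([44, 44, 389]);
translate([690, 748, 0]) cube([44, 44, 389]);


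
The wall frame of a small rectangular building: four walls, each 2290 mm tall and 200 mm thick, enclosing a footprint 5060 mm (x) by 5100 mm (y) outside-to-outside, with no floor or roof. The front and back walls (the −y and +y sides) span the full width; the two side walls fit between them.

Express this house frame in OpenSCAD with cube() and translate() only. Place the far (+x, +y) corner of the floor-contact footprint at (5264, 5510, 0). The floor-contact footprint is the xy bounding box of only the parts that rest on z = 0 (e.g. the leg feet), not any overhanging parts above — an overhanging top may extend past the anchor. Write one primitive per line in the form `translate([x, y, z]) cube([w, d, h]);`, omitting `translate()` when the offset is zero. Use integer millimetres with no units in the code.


translate([204, 410, 0]) cube([5060, 200, 2290]);
translate([204, 5310, 0]) cube([5060, 200, 2290]);
translate([204, 610, 0]) cube([200, 4700, 2290]);
translate([5064, 610, 0]) cube([200, 4700, 2290]);


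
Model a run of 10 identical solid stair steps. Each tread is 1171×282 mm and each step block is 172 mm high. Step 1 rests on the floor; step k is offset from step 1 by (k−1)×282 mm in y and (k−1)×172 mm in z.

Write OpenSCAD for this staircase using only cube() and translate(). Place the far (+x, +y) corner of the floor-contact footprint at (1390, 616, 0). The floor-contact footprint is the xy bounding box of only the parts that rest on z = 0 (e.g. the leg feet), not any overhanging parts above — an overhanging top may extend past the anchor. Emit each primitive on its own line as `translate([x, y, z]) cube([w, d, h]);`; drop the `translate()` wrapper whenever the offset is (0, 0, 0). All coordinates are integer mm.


translate([219, 334, 0]) cube([1171, 282, 172]);
translate([219, 616, 172]) cube([1171, 282, 172]);
translate([219, 898, 344]) cube([1171, 282, 172]);
translate([219, 1180, 516]) cube([1171, 282, 172]);
translate([219, 1462, 688]) cube([1171, 282, 172]);
translate([219, 1744, 860]) cube([1171, 282, 172]);
translate([219, 2026, 1032]) cube([1171, 282, 172]);
translate([219, 2308, 1204]) cube([1171, 282, 172]);
translate([219, 2590, 1376]) cube([1171, 282, 172]);
translate([219, 2872, 1548]) cube([1171, 282, 172]);


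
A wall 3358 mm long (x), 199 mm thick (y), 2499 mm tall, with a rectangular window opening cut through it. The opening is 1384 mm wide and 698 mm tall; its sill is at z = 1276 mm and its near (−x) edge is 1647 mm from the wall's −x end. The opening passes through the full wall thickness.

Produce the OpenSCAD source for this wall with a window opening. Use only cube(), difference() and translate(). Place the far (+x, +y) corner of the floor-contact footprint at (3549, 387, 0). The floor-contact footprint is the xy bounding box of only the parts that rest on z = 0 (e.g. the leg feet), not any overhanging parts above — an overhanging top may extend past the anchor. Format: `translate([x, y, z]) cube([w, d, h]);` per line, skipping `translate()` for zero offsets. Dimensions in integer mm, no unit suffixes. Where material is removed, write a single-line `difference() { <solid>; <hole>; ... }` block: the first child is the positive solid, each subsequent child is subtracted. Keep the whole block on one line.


difference() { translate([191, 188, 0]) cube([3358, 199, 2499]); translate([1838, 188, 1276]) cube([1384, 199, 698]); }


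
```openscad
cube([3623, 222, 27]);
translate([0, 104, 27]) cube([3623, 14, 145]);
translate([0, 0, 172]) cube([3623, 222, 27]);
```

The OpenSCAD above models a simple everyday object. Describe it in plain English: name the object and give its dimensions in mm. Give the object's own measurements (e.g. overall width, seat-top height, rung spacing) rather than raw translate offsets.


An I-beam lying along x, 3623 mm long. Overall section height 199 mm. Two flanges 222 mm wide (y) and 27 mm thick, one on the floor and one at the top; a web 14 mm thick runs between them, centred on the flange width.


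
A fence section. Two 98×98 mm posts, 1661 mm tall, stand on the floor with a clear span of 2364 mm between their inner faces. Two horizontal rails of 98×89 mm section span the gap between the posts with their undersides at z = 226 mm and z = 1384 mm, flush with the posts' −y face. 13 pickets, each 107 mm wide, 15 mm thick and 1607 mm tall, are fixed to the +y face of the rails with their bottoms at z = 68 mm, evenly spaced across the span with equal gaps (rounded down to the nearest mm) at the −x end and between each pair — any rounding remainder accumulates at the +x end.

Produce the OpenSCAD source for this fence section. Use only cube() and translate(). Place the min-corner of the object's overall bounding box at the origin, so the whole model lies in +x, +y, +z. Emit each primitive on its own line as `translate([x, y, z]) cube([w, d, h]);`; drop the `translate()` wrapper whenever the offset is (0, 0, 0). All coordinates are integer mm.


cube([98, 98, 1661]);
translate([2462, 0, 0]) cube([98, 98, 1661]);
translate([98, 0, 226]) cube([2364, 98, 89]);
translate([98, 0, 1384]) cube([2364, 98, 89]);
translate([167, 98, 68]) cube([107, 15, 1607]);
translate([343, 98, 68]) cube([107, 15, 1607]);
translate([519, 98, 68]) cube([107, 15, 1607]);
translate([695, 98, 68]) cube([107, 15, 1607]);
translate([871, 98, 68]) cube([107, 15, 1607]);
translate([1047, 98, 68]) cube([107, 15, 1607]);
translate([1223, 98, 68]) cube([107, 15, 1607]);
translate([1399, 98, 68]) cube([107, 15, 1607]);
translate([1575, 98, 68]) cube([107, 15, 1607]);
translate([1751, 98, 68]) cube([107, 15, 1607]);
translate([1927, 98, 68]) cube([107, 15, 1607]);
translate([2103, 98, 68]) cube([107, 15, 1607]);
translate([2279, 98, 68]) cube([107, 15, 1607]);


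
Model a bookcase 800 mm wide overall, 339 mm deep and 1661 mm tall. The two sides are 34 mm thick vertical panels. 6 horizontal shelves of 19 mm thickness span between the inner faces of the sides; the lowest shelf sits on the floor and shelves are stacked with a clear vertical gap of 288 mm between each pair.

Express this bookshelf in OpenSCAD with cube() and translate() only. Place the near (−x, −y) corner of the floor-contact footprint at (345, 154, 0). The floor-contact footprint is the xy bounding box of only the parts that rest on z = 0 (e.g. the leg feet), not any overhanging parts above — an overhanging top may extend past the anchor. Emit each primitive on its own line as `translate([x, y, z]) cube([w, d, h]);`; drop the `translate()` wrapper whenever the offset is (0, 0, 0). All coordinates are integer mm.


translate([345, 154, 0]) cube([34, 339, 1661]);
translate([1111, 154, 0]) cube([34, 339, 1661]);
translate([379, 154, 0]) cube([732, 339, 19]);
translate([379, 154, 307]) cube([732, 339, 19]);
translate([379, 154, 614]) cube([732, 339, 19]);
translate([379, 154, 921]) cube([732, 339, 19]);
translate([379, 154, 1228]) cube([732, 339, 19]);
translate([379, 154, 1535]) cube([732, 339, 19]);


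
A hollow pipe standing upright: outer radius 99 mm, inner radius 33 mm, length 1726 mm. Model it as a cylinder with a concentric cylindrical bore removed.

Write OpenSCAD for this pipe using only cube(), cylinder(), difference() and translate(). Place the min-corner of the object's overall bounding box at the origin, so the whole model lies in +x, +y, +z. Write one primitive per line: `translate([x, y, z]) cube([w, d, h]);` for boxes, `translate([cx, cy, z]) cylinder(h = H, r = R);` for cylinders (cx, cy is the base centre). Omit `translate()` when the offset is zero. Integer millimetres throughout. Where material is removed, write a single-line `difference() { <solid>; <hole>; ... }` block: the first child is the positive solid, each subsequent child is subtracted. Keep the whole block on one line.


difference() { translate([99, 99, 0]) cylinder(h = 1726, r = 99); translate([99, 99, 0]) cylinder(h = 1726, r = 33); }
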